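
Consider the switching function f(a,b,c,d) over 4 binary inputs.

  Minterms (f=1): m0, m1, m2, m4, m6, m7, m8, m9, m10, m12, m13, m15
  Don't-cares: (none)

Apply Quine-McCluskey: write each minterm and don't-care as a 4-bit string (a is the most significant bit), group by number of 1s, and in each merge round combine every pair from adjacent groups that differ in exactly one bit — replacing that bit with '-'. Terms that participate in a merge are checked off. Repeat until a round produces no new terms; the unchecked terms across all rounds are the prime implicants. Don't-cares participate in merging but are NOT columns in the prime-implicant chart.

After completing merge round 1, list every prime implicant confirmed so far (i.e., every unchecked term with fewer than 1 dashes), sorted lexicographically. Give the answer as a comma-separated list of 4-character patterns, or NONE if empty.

[col 0] 0000*, 0001*, 0010*, 0100*, 0110*, 0111*, 1000*, 1001*, 1010*, 1100*, 1101*, 1111*
[col 1] -000*, -001*, -010*, -100*, -111, 0-00*, 0-10*, 00-0*, 000-*, 01-0*, 011-, 1-00*, 1-01*, 10-0*, 100-*, 11-1, 110-*
[col 2] --00, -0-0, -00-, 0--0, 1-0-
Prime implicants: --00, -0-0, -00-, -111, 0--0, 011-, 1-0-, 11-1

NONE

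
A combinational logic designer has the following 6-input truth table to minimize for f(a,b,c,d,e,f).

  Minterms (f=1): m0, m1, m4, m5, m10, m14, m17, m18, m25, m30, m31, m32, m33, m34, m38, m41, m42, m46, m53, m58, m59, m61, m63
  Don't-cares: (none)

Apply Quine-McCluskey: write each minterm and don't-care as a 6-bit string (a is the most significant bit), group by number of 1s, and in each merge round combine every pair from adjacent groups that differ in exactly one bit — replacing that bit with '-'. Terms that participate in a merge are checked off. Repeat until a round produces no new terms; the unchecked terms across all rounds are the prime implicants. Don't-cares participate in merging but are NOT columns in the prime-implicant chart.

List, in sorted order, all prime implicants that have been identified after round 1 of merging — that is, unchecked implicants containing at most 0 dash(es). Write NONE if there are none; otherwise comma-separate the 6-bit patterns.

010010

[col 0] 000000*, 000001*, 000100*, 000101*, 001010*, 001110*, 010001*, 010010, 011001*, 011110*, 011111*, 100000*, 100001*, 100010*, 100110*, 101001*, 101010*, 101110*, 110101*, 111010*, 111011*, 111101*, 111111*
[col 1] -00000*, -00001*, -01010*, -01110*, -11111, 0-0001, 0-1110, 000-00*, 000-01*, 00000-*, 00010-*, 001-10*, 01-001, 01111-, 1-1010, 10-001, 10-010*, 10-110*, 100-10*, 1000-0, 10000-*, 101-10*, 11-101, 111-11, 11101-, 1111-1
[col 2] -0000-, -01-10, 000-0-, 10--10
Prime implicants: -0000-, -01-10, -11111, 0-0001, 0-1110, 000-0-, 01-001, 010010, 01111-, 1-1010, 10--10, 10-001, 1000-0, 11-101, 111-11, 11101-, 1111-1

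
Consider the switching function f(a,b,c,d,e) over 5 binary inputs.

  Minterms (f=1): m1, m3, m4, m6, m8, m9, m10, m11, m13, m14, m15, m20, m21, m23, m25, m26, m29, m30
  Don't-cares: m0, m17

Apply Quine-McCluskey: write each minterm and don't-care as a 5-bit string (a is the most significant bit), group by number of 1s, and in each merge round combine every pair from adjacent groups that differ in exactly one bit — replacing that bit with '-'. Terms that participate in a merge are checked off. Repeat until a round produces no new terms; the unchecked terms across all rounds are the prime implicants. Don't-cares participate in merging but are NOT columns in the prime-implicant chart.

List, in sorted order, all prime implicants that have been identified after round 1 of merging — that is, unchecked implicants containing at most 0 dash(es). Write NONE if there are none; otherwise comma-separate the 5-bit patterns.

NONE

Round 0: 00000✓ 00001✓ 00011✓ 00100✓ 00110✓ 01000✓ 01001✓ 01010✓ 01011✓ 01101✓ 01110✓ 01111✓ 10001✓ 10100✓ 10101✓ 10111✓ 11001✓ 11010✓ 11101✓ 11110✓
Round 1: -0001✓ -0100 -1001✓ -1010✓ -1101✓ -1110✓ 0-000✓ 0-001✓ 0-011✓ 0-110 00-00 000-1✓ 0000-✓ 001-0 01-01✓ 01-10✓ 01-11✓ 010-0✓ 010-1✓ 0100-✓ 0101-✓ 011-1✓ 0111-✓ 1-001✓ 1-101✓ 10-01✓ 101-1 1010- 11-01✓ 11-10✓
Round 2: --001 -1-01 -1-10 0-0-1 0-00- 01--1 01-1- 010-- 1--01
PIs = {--001, -0100, -1-01, -1-10, 0-0-1, 0-00-, 0-110, 00-00, 001-0, 01--1, 01-1-, 010--, 1--01, 101-1, 1010-}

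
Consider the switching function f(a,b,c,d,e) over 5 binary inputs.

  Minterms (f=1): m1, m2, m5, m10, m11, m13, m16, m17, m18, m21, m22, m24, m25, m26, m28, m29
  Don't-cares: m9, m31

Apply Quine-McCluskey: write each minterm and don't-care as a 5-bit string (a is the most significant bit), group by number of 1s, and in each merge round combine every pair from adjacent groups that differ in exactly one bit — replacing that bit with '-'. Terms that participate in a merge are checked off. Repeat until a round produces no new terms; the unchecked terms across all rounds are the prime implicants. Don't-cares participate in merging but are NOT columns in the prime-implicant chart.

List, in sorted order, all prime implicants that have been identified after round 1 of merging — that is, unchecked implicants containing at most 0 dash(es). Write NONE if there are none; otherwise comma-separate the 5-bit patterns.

NONE

size-2^0 implicants → 00001(✓)  00010(✓)  00101(✓)  01001(✓)  01010(✓)  01011(✓)  01101(✓)  10000(✓)  10001(✓)  10010(✓)  10101(✓)  10110(✓)  11000(✓)  11001(✓)  11010(✓)  11100(✓)  11101(✓)  11111(✓)
size-2^1 implicants → -0001(✓)  -0010(✓)  -0101(✓)  -1001(✓)  -1010(✓)  -1101(✓)  0-001(✓)  0-010(✓)  0-101(✓)  00-01(✓)  01-01(✓)  010-1  0101-  1-000(✓)  1-001(✓)  1-010(✓)  1-101(✓)  10-01(✓)  10-10  100-0(✓)  1000-(✓)  11-00(✓)  11-01(✓)  110-0(✓)  1100-(✓)  111-1  1110-(✓)
size-2^2 implicants → --001(✓)  --010  --101(✓)  -0-01(✓)  -1-01(✓)  0--01(✓)  1--01(✓)  1-0-0  1-00-  11-0-
size-2^3 implicants → ---01
Unchecked terms (primes): ---01, --010, 010-1, 0101-, 1-0-0, 1-00-, 10-10, 11-0-, 111-1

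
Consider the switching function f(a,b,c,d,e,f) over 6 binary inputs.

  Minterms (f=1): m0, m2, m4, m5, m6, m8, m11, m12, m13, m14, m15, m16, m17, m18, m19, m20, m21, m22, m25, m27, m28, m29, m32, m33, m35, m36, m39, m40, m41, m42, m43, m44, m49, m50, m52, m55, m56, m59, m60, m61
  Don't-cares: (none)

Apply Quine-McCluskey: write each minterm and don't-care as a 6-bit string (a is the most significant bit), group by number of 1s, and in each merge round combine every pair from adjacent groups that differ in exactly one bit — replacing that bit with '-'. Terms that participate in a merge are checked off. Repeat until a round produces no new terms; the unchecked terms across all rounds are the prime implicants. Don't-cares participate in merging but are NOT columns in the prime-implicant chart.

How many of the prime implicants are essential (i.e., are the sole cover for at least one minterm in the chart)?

[col 0] 000000*, 000010*, 000100*, 000101*, 000110*, 001000*, 001011*, 001100*, 001101*, 001110*, 001111*, 010000*, 010001*, 010010*, 010011*, 010100*, 010101*, 010110*, 011001*, 011011*, 011100*, 011101*, 100000*, 100001*, 100011*, 100100*, 100111*, 101000*, 101001*, 101010*, 101011*, 101100*, 110001*, 110010*, 110100*, 110111*, 111000*, 111011*, 111100*, 111101*
[col 1] -00000*, -00100*, -01000*, -01011*, -01100*, -10001, -10010, -10100*, -11011*, -11100*, -11101*, 0-0000*, 0-0010*, 0-0100*, 0-0101*, 0-0110*, 0-1011*, 0-1100*, 0-1101*, 00-000*, 00-100*, 00-101*, 00-110*, 000-00*, 000-10*, 0000-0*, 0001-0*, 00010-*, 001-00*, 001-11, 0011-0*, 0011-1*, 00110-*, 00111-*, 01-001*, 01-011*, 01-100*, 01-101*, 010-00*, 010-01*, 010-10*, 0100-0*, 0100-1*, 01000-*, 01001-*, 0101-0*, 01010-*, 011-01*, 0110-1*, 01110-*, 1-0001, 1-0100*, 1-0111, 1-1000*, 1-1011*, 1-1100*, 10-000*, 10-001*, 10-011*, 10-100*, 100-00*, 100-11, 1000-1*, 10000-*, 101-00*, 1010-0*, 1010-1*, 10100-*, 10101-*, 11-100*, 111-00*, 11110-*
[col 2] --0100*, --1011, --1100*, -0-000*, -0-100*, -00-00*, -01-00*, -1-100*, -1110-, 0--100*, 0--101*, 0-0-00*, 0-0-10*, 0-00-0*, 0-01-0*, 0-010-*, 0-110-*, 00--00*, 00-1-0, 00-10-*, 000--0*, 0011--, 01--01, 01-0-1, 01-10-*, 010--0*, 010-0-, 0100--, 1--100*, 1-1-00, 10--00*, 10-0-1, 10-00-, 1010--
[col 3] ---100, -0--00, 0--10-, 0-0--0
Prime implicants: ---100, --1011, -0--00, -10001, -10010, -1110-, 0--10-, 0-0--0, 00-1-0, 001-11, 0011--, 01--01, 01-0-1, 010-0-, 0100--, 1-0001, 1-0111, 1-1-00, 10-0-1, 10-00-, 100-11, 1010--
PI chart (minterm → PIs covering it):
  0 | -0--00,0-0--0
  2 | 0-0--0  (sole → essential)
  4 | ---100,-0--00,0--10-,0-0--0,00-1-0
  5 | 0--10-  (sole → essential)
  6 | 0-0--0,00-1-0
  8 | -0--00  (sole → essential)
  11 | --1011,001-11
  12 | ---100,-0--00,0--10-,00-1-0,0011--
  13 | 0--10-,0011--
  14 | 00-1-0,0011--
  15 | 001-11,0011--
  16 | 0-0--0,010-0-,0100--
  17 | -10001,01--01,01-0-1,010-0-,0100--
  18 | -10010,0-0--0,0100--
  19 | 01-0-1,0100--
  20 | ---100,0--10-,0-0--0,010-0-
  21 | 0--10-,01--01,010-0-
  22 | 0-0--0  (sole → essential)
  25 | 01--01,01-0-1
  27 | --1011,01-0-1
  28 | ---100,-1110-,0--10-
  29 | -1110-,0--10-,01--01
  32 | -0--00,10-00-
  33 | 1-0001,10-0-1,10-00-
  35 | 10-0-1,100-11
  36 | ---100,-0--00
  39 | 1-0111,100-11
  40 | -0--00,1-1-00,10-00-,1010--
  41 | 10-0-1,10-00-,1010--
  42 | 1010--  (sole → essential)
  43 | --1011,10-0-1,1010--
  44 | ---100,-0--00,1-1-00
  49 | -10001,1-0001
  50 | -10010  (sole → essential)
  52 | ---100  (sole → essential)
  55 | 1-0111  (sole → essential)
  56 | 1-1-00  (sole → essential)
  59 | --1011  (sole → essential)
  60 | ---100,-1110-,1-1-00
  61 | -1110-  (sole → essential)
Essential prime implicants: ---100, --1011, -0--00, -10010, -1110-, 0--10-, 0-0--0, 1-0111, 1-1-00, 1010--

10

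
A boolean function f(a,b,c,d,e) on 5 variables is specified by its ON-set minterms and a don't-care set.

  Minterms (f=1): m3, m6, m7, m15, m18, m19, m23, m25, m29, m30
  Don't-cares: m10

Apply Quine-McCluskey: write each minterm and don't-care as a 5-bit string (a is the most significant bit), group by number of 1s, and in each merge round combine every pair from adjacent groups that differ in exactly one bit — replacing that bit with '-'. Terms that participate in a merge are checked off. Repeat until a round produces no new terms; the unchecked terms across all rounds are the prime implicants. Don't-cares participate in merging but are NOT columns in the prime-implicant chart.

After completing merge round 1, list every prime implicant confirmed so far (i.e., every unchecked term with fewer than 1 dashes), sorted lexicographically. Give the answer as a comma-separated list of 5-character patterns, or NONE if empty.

size-2^0 implicants → 00011(✓)  00110(✓)  00111(✓)  01010  01111(✓)  10010(✓)  10011(✓)  10111(✓)  11001(✓)  11101(✓)  11110
size-2^1 implicants → -0011(✓)  -0111(✓)  0-111  00-11(✓)  0011-  10-11(✓)  1001-  11-01
size-2^2 implicants → -0-11
Unchecked terms (primes): -0-11, 0-111, 0011-, 01010, 1001-, 11-01, 11110

01010, 11110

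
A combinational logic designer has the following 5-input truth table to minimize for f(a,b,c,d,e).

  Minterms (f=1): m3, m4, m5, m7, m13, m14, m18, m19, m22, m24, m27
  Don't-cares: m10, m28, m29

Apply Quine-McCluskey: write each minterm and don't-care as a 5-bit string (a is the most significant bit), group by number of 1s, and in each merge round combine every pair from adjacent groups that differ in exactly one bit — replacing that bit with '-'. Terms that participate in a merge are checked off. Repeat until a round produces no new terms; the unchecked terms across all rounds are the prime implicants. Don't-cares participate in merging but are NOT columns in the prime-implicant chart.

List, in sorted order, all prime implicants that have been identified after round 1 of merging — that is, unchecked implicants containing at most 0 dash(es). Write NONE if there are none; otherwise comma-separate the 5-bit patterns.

NONE

[col 0] 00011*, 00100*, 00101*, 00111*, 01010*, 01101*, 01110*, 10010*, 10011*, 10110*, 11000*, 11011*, 11100*, 11101*
[col 1] -0011, -1101, 0-101, 00-11, 001-1, 0010-, 01-10, 1-011, 10-10, 1001-, 11-00, 1110-
Prime implicants: -0011, -1101, 0-101, 00-11, 001-1, 0010-, 01-10, 1-011, 10-10, 1001-, 11-00, 1110-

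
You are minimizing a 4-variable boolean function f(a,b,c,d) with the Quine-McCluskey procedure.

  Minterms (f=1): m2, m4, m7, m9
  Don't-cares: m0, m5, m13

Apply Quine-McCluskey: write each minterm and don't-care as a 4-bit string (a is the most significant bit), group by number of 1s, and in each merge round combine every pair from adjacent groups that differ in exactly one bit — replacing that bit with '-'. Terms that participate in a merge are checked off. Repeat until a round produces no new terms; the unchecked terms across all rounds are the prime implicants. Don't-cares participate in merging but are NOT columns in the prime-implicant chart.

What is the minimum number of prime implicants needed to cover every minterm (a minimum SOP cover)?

size-2^0 implicants → 0000(✓)  0010(✓)  0100(✓)  0101(✓)  0111(✓)  1001(✓)  1101(✓)
size-2^1 implicants → -101  0-00  00-0  01-1  010-  1-01
Unchecked terms (primes): -101, 0-00, 00-0, 01-1, 010-, 1-01
Minterm coverage:
  m2 ⊆ 00-0 [E]
  m4 ⊆ 0-00,010-
  m7 ⊆ 01-1 [E]
  m9 ⊆ 1-01 [E]
E = {00-0, 01-1, 1-01}
Petrick residual → 0-00
Cover = a'c'd' + a'b'd' + a'bd + ac'd  |cover|=4

4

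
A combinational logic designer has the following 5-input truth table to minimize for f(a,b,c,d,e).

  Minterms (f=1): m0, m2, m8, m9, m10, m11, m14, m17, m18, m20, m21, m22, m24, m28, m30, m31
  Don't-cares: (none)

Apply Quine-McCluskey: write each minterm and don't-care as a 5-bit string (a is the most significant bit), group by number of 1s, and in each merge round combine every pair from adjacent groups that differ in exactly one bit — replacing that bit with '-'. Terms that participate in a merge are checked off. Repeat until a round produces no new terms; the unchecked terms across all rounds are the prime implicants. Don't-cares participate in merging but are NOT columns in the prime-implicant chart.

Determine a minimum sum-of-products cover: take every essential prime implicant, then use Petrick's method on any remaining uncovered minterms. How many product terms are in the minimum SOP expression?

8

size-2^0 implicants → 00000(✓)  00010(✓)  01000(✓)  01001(✓)  01010(✓)  01011(✓)  01110(✓)  10001(✓)  10010(✓)  10100(✓)  10101(✓)  10110(✓)  11000(✓)  11100(✓)  11110(✓)  11111(✓)
size-2^1 implicants → -0010  -1000  -1110  0-000(✓)  0-010(✓)  000-0(✓)  01-10  010-0(✓)  010-1(✓)  0100-(✓)  0101-(✓)  1-100(✓)  1-110(✓)  10-01  10-10  101-0(✓)  1010-  11-00  111-0(✓)  1111-
size-2^2 implicants → 0-0-0  010--  1-1-0
Unchecked terms (primes): -0010, -1000, -1110, 0-0-0, 01-10, 010--, 1-1-0, 10-01, 10-10, 1010-, 11-00, 1111-
Minterm coverage:
  m0 ⊆ 0-0-0 [E]
  m2 ⊆ -0010,0-0-0
  m8 ⊆ -1000,0-0-0,010--
  m9 ⊆ 010-- [E]
  m10 ⊆ 0-0-0,01-10,010--
  m11 ⊆ 010-- [E]
  m14 ⊆ -1110,01-10
  m17 ⊆ 10-01 [E]
  m18 ⊆ -0010,10-10
  m20 ⊆ 1-1-0,1010-
  m21 ⊆ 10-01,1010-
  m22 ⊆ 1-1-0,10-10
  m24 ⊆ -1000,11-00
  m28 ⊆ 1-1-0,11-00
  m30 ⊆ -1110,1-1-0,1111-
  m31 ⊆ 1111- [E]
E = {0-0-0, 010--, 10-01, 1111-}
Petrick residual → -0010, -1000, -1110, 1-1-0
Cover = b'c'de' + bc'd'e' + bcde' + a'c'e' + a'bc' + ace' + ab'd'e + abcd  |cover|=8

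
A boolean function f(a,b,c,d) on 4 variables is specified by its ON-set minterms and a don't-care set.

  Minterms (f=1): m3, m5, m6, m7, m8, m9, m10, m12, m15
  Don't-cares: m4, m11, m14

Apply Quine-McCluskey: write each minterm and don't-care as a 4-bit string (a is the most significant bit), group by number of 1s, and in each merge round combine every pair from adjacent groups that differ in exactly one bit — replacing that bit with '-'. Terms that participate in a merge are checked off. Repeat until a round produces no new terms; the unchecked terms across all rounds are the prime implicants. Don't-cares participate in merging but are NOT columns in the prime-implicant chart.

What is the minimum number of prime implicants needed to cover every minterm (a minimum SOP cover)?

size-2^0 implicants → 0011(✓)  0100(✓)  0101(✓)  0110(✓)  0111(✓)  1000(✓)  1001(✓)  1010(✓)  1011(✓)  1100(✓)  1110(✓)  1111(✓)
size-2^1 implicants → -011(✓)  -100(✓)  -110(✓)  -111(✓)  0-11(✓)  01-0(✓)  01-1(✓)  010-(✓)  011-(✓)  1-00(✓)  1-10(✓)  1-11(✓)  10-0(✓)  10-1(✓)  100-(✓)  101-(✓)  11-0(✓)  111-(✓)
size-2^2 implicants → --11  -1-0  -11-  01--  1--0  1-1-  10--
Unchecked terms (primes): --11, -1-0, -11-, 01--, 1--0, 1-1-, 10--
Minterm coverage:
  m3 ⊆ --11 [E]
  m5 ⊆ 01-- [E]
  m6 ⊆ -1-0,-11-,01--
  m7 ⊆ --11,-11-,01--
  m8 ⊆ 1--0,10--
  m9 ⊆ 10-- [E]
  m10 ⊆ 1--0,1-1-,10--
  m12 ⊆ -1-0,1--0
  m15 ⊆ --11,-11-,1-1-
E = {--11, 01--, 10--}
Petrick residual → -1-0
Cover = cd + bd' + a'b + ab'  |cover|=4

4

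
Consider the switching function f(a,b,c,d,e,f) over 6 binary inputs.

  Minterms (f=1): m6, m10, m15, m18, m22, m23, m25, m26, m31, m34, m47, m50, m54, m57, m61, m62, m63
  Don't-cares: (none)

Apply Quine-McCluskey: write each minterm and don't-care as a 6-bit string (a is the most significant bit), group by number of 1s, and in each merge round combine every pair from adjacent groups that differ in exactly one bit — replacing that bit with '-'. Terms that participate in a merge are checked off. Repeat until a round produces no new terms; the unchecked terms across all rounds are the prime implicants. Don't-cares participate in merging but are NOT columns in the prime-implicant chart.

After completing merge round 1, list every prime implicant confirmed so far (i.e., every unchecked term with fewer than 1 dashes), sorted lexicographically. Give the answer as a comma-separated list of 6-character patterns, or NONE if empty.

size-2^0 implicants → 000110(✓)  001010(✓)  001111(✓)  010010(✓)  010110(✓)  010111(✓)  011001(✓)  011010(✓)  011111(✓)  100010(✓)  101111(✓)  110010(✓)  110110(✓)  111001(✓)  111101(✓)  111110(✓)  111111(✓)
size-2^1 implicants → -01111(✓)  -10010(✓)  -10110(✓)  -11001  -11111(✓)  0-0110  0-1010  0-1111(✓)  01-010  01-111  010-10(✓)  01011-  1-0010  1-1111(✓)  11-110  110-10(✓)  111-01  1111-1  11111-
size-2^2 implicants → --1111  -10-10
Unchecked terms (primes): --1111, -10-10, -11001, 0-0110, 0-1010, 01-010, 01-111, 01011-, 1-0010, 11-110, 111-01, 1111-1, 11111-

NONE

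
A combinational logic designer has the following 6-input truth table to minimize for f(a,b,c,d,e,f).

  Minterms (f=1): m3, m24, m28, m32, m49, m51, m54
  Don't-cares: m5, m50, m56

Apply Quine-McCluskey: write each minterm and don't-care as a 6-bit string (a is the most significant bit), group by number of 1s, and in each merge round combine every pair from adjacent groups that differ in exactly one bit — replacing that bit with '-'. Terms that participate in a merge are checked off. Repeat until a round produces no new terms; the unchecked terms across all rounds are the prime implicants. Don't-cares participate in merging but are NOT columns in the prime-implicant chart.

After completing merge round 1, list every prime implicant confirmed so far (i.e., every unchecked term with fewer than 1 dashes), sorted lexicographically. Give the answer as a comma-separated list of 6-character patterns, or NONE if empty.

000011, 000101, 100000

size-2^0 implicants → 000011  000101  011000(✓)  011100(✓)  100000  110001(✓)  110010(✓)  110011(✓)  110110(✓)  111000(✓)
size-2^1 implicants → -11000  011-00  110-10  1100-1  11001-
Unchecked terms (primes): -11000, 000011, 000101, 011-00, 100000, 110-10, 1100-1, 11001-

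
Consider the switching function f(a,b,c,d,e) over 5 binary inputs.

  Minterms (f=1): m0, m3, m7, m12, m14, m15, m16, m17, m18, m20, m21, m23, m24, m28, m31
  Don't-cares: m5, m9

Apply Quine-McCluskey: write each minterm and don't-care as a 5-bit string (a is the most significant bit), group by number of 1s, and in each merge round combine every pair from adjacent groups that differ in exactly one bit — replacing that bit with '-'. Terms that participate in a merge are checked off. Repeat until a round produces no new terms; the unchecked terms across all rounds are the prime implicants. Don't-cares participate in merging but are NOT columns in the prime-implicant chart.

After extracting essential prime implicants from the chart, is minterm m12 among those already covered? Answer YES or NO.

Round 0: 00000✓ 00011✓ 00101✓ 00111✓ 01001 01100✓ 01110✓ 01111✓ 10000✓ 10001✓ 10010✓ 10100✓ 10101✓ 10111✓ 11000✓ 11100✓ 11111✓
Round 1: -0000 -0101✓ -0111✓ -1100 -1111✓ 0-111✓ 00-11 001-1✓ 011-0 0111- 1-000✓ 1-100✓ 1-111✓ 10-00✓ 10-01✓ 100-0 1000-✓ 101-1✓ 1010-✓ 11-00✓
Round 2: --111 -01-1 1--00 10-0-
PIs = {--111, -0000, -01-1, -1100, 00-11, 01001, 011-0, 0111-, 1--00, 10-0-, 100-0}
Coverage chart:
  m0: -0000 ←essential
  m3: 00-11 ←essential
  m7: --111,-01-1,00-11
  m12: -1100,011-0
  m14: 011-0,0111-
  m15: --111,0111-
  m16: -0000,1--00,10-0-,100-0
  m17: 10-0- ←essential
  m18: 100-0 ←essential
  m20: 1--00,10-0-
  m21: -01-1,10-0-
  m23: --111,-01-1
  m24: 1--00 ←essential
  m28: -1100,1--00
  m31: --111 ←essential
Essential: --111, -0000, 00-11, 1--00, 10-0-, 100-0

NO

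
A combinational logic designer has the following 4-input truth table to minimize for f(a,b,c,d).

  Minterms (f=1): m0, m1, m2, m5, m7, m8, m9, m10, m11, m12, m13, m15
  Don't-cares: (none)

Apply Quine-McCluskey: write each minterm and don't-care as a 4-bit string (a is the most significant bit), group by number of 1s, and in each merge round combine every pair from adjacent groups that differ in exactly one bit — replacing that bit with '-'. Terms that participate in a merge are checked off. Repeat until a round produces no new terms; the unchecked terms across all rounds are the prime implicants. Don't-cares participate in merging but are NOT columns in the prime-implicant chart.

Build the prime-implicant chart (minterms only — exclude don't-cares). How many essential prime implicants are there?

3

Round 0: 0000✓ 0001✓ 0010✓ 0101✓ 0111✓ 1000✓ 1001✓ 1010✓ 1011✓ 1100✓ 1101✓ 1111✓
Round 1: -000✓ -001✓ -010✓ -101✓ -111✓ 0-01✓ 00-0✓ 000-✓ 01-1✓ 1-00✓ 1-01✓ 1-11✓ 10-0✓ 10-1✓ 100-✓ 101-✓ 11-1✓ 110-✓
Round 2: --01 -0-0 -00- -1-1 1--1 1-0- 10--
PIs = {--01, -0-0, -00-, -1-1, 1--1, 1-0-, 10--}
Coverage chart:
  m0: -0-0,-00-
  m1: --01,-00-
  m2: -0-0 ←essential
  m5: --01,-1-1
  m7: -1-1 ←essential
  m8: -0-0,-00-,1-0-,10--
  m9: --01,-00-,1--1,1-0-,10--
  m10: -0-0,10--
  m11: 1--1,10--
  m12: 1-0- ←essential
  m13: --01,-1-1,1--1,1-0-
  m15: -1-1,1--1
Essential: -0-0, -1-1, 1-0-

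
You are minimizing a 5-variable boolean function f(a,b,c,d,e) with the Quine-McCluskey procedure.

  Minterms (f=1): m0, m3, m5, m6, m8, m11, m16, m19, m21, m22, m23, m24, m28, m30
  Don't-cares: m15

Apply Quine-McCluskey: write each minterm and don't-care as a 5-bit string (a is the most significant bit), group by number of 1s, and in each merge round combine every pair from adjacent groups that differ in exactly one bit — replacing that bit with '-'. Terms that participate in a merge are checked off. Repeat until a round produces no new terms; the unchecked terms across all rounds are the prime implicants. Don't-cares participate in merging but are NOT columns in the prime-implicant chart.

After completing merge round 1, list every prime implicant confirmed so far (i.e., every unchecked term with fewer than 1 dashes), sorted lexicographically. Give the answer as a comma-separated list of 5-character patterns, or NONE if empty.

NONE

size-2^0 implicants → 00000(✓)  00011(✓)  00101(✓)  00110(✓)  01000(✓)  01011(✓)  01111(✓)  10000(✓)  10011(✓)  10101(✓)  10110(✓)  10111(✓)  11000(✓)  11100(✓)  11110(✓)
size-2^1 implicants → -0000(✓)  -0011  -0101  -0110  -1000(✓)  0-000(✓)  0-011  01-11  1-000(✓)  1-110  10-11  101-1  1011-  11-00  111-0
size-2^2 implicants → --000
Unchecked terms (primes): --000, -0011, -0101, -0110, 0-011, 01-11, 1-110, 10-11, 101-1, 1011-, 11-00, 111-0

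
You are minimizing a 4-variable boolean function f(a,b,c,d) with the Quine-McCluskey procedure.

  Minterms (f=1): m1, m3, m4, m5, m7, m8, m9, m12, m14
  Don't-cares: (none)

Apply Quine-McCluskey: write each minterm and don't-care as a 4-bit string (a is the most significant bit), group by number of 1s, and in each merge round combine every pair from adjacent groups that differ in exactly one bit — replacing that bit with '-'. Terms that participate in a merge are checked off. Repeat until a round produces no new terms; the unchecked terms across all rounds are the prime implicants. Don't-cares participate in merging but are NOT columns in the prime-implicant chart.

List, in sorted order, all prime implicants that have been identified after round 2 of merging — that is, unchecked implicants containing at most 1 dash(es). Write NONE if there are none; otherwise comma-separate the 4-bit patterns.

[col 0] 0001*, 0011*, 0100*, 0101*, 0111*, 1000*, 1001*, 1100*, 1110*
[col 1] -001, -100, 0-01*, 0-11*, 00-1*, 01-1*, 010-, 1-00, 100-, 11-0
[col 2] 0--1
Prime implicants: -001, -100, 0--1, 010-, 1-00, 100-, 11-0

-001, -100, 010-, 1-00, 100-, 11-0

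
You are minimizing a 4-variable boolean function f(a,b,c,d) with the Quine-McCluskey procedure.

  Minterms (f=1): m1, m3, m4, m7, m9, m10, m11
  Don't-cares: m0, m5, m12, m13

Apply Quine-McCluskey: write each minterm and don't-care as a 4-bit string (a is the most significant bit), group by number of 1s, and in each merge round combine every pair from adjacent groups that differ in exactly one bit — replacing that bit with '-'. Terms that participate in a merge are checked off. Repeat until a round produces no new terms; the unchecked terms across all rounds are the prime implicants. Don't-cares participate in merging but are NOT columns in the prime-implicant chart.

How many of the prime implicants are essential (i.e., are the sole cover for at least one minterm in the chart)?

2

Round 0: 0000✓ 0001✓ 0011✓ 0100✓ 0101✓ 0111✓ 1001✓ 1010✓ 1011✓ 1100✓ 1101✓
Round 1: -001✓ -011✓ -100✓ -101✓ 0-00✓ 0-01✓ 0-11✓ 00-1✓ 000-✓ 01-1✓ 010-✓ 1-01✓ 10-1✓ 101- 110-✓
Round 2: --01 -0-1 -10- 0--1 0-0-
PIs = {--01, -0-1, -10-, 0--1, 0-0-, 101-}
Coverage chart:
  m1: --01,-0-1,0--1,0-0-
  m3: -0-1,0--1
  m4: -10-,0-0-
  m7: 0--1 ←essential
  m9: --01,-0-1
  m10: 101- ←essential
  m11: -0-1,101-
Essential: 0--1, 101-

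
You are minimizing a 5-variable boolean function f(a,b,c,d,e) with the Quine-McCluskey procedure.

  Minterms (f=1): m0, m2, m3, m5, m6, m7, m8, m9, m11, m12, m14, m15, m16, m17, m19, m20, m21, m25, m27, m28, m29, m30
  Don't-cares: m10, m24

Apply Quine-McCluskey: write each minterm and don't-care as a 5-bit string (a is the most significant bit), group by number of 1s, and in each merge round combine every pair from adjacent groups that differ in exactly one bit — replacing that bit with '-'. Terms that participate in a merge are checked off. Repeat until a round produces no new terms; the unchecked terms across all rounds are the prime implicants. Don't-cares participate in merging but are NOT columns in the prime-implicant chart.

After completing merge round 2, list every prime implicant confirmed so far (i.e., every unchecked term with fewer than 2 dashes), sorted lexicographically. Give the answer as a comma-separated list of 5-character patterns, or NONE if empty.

[col 0] 00000*, 00010*, 00011*, 00101*, 00110*, 00111*, 01000*, 01001*, 01010*, 01011*, 01100*, 01110*, 01111*, 10000*, 10001*, 10011*, 10100*, 10101*, 11000*, 11001*, 11011*, 11100*, 11101*, 11110*
[col 1] -0000*, -0011*, -0101, -1000*, -1001*, -1011*, -1100*, -1110*, 0-000*, 0-010*, 0-011*, 0-110*, 0-111*, 00-10*, 00-11*, 000-0*, 0001-*, 001-1, 0011-*, 01-00*, 01-10*, 01-11*, 010-0*, 010-1*, 0100-*, 0101-*, 011-0*, 0111-*, 1-000*, 1-001*, 1-011*, 1-100*, 1-101*, 10-00*, 10-01*, 100-1*, 1000-*, 1010-*, 11-00*, 11-01*, 110-1*, 1100-*, 111-0*, 1110-*
[col 2] --000, --011, -1-00, -10-1, -100-, -11-0, 0--10*, 0--11*, 0-0-0, 0-01-*, 0-11-*, 00-1-*, 01--0, 01-1-*, 010--, 1--00*, 1--01*, 1-0-1, 1-00-*, 1-10-*, 10-0-*, 11-0-*
[col 3] 0--1-, 1--0-
Prime implicants: --000, --011, -0101, -1-00, -10-1, -100-, -11-0, 0--1-, 0-0-0, 001-1, 01--0, 010--, 1--0-, 1-0-1

-0101, 001-1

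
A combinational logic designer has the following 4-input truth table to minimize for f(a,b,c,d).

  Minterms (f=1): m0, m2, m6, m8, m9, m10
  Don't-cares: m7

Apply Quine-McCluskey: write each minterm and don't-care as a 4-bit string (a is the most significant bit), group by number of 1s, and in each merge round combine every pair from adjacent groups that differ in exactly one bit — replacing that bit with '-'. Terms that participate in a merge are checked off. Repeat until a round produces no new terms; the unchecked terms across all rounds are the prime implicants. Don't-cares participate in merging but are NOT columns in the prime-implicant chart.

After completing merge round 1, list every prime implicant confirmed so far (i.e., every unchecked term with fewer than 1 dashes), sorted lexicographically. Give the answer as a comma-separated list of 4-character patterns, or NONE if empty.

NONE

Round 0: 0000✓ 0010✓ 0110✓ 0111✓ 1000✓ 1001✓ 1010✓
Round 1: -000✓ -010✓ 0-10 00-0✓ 011- 10-0✓ 100-
Round 2: -0-0
PIs = {-0-0, 0-10, 011-, 100-}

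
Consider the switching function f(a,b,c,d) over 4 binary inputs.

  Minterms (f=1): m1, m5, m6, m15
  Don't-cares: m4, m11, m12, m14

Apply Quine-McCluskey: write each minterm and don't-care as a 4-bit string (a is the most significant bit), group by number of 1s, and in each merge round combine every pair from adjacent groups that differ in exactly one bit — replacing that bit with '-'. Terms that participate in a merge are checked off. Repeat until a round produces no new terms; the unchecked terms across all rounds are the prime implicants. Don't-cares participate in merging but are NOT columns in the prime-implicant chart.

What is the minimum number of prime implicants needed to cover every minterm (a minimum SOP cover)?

3

Round 0: 0001✓ 0100✓ 0101✓ 0110✓ 1011✓ 1100✓ 1110✓ 1111✓
Round 1: -100✓ -110✓ 0-01 01-0✓ 010- 1-11 11-0✓ 111-
Round 2: -1-0
PIs = {-1-0, 0-01, 010-, 1-11, 111-}
Coverage chart:
  m1: 0-01 ←essential
  m5: 0-01,010-
  m6: -1-0 ←essential
  m15: 1-11,111-
Essential: -1-0, 0-01
Petrick residual → 1-11
Min cover (3 terms): bd' + a'c'd + acd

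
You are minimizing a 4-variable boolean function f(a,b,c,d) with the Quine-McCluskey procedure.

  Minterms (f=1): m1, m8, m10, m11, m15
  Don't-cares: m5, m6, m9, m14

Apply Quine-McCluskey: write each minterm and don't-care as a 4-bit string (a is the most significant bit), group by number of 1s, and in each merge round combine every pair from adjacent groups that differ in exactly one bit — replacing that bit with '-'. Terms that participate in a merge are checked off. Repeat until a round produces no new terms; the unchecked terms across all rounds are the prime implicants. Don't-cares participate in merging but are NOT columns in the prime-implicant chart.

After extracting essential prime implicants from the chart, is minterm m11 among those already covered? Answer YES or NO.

YES

size-2^0 implicants → 0001(✓)  0101(✓)  0110(✓)  1000(✓)  1001(✓)  1010(✓)  1011(✓)  1110(✓)  1111(✓)
size-2^1 implicants → -001  -110  0-01  1-10(✓)  1-11(✓)  10-0(✓)  10-1(✓)  100-(✓)  101-(✓)  111-(✓)
size-2^2 implicants → 1-1-  10--
Unchecked terms (primes): -001, -110, 0-01, 1-1-, 10--
Minterm coverage:
  m1 ⊆ -001,0-01
  m8 ⊆ 10-- [E]
  m10 ⊆ 1-1-,10--
  m11 ⊆ 1-1-,10--
  m15 ⊆ 1-1- [E]
E = {1-1-, 10--}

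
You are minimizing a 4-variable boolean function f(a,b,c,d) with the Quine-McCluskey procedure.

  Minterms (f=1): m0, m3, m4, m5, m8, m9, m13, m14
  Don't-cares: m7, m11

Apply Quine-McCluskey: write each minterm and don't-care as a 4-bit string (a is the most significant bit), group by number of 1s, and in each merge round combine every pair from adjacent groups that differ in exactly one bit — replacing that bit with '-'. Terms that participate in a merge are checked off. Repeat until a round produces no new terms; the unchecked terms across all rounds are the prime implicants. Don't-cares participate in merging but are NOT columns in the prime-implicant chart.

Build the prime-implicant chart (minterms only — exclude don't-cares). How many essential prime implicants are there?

[col 0] 0000*, 0011*, 0100*, 0101*, 0111*, 1000*, 1001*, 1011*, 1101*, 1110
[col 1] -000, -011, -101, 0-00, 0-11, 01-1, 010-, 1-01, 10-1, 100-
Prime implicants: -000, -011, -101, 0-00, 0-11, 01-1, 010-, 1-01, 10-1, 100-, 1110
PI chart (minterm → PIs covering it):
  0 | -000,0-00
  3 | -011,0-11
  4 | 0-00,010-
  5 | -101,01-1,010-
  8 | -000,100-
  9 | 1-01,10-1,100-
  13 | -101,1-01
  14 | 1110  (sole → essential)
Essential prime implicants: 1110

1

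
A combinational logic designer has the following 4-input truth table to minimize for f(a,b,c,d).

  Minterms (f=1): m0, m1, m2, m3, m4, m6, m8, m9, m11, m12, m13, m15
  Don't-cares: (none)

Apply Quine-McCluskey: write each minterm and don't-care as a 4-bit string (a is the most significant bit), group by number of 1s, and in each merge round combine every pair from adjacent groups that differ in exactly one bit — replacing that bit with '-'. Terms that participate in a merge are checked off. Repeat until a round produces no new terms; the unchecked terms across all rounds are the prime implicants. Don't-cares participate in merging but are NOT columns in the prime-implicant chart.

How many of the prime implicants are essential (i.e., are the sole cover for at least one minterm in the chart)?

2

[col 0] 0000*, 0001*, 0010*, 0011*, 0100*, 0110*, 1000*, 1001*, 1011*, 1100*, 1101*, 1111*
[col 1] -000*, -001*, -011*, -100*, 0-00*, 0-10*, 00-0*, 00-1*, 000-*, 001-*, 01-0*, 1-00*, 1-01*, 1-11*, 10-1*, 100-*, 11-1*, 110-*
[col 2] --00, -0-1, -00-, 0--0, 00--, 1--1, 1-0-
Prime implicants: --00, -0-1, -00-, 0--0, 00--, 1--1, 1-0-
PI chart (minterm → PIs covering it):
  0 | --00,-00-,0--0,00--
  1 | -0-1,-00-,00--
  2 | 0--0,00--
  3 | -0-1,00--
  4 | --00,0--0
  6 | 0--0  (sole → essential)
  8 | --00,-00-,1-0-
  9 | -0-1,-00-,1--1,1-0-
  11 | -0-1,1--1
  12 | --00,1-0-
  13 | 1--1,1-0-
  15 | 1--1  (sole → essential)
Essential prime implicants: 0--0, 1--1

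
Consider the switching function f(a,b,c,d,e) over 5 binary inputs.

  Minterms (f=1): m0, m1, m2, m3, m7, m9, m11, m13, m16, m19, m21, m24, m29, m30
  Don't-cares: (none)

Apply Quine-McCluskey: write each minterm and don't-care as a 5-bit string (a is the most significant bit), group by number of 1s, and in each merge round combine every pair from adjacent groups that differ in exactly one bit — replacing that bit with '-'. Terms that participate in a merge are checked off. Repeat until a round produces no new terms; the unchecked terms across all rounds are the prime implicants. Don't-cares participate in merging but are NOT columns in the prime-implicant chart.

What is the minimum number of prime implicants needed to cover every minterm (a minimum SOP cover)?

8

Round 0: 00000✓ 00001✓ 00010✓ 00011✓ 00111✓ 01001✓ 01011✓ 01101✓ 10000✓ 10011✓ 10101✓ 11000✓ 11101✓ 11110
Round 1: -0000 -0011 -1101 0-001✓ 0-011✓ 00-11 000-0✓ 000-1✓ 0000-✓ 0001-✓ 01-01 010-1✓ 1-000 1-101
Round 2: 0-0-1 000--
PIs = {-0000, -0011, -1101, 0-0-1, 00-11, 000--, 01-01, 1-000, 1-101, 11110}
Coverage chart:
  m0: -0000,000--
  m1: 0-0-1,000--
  m2: 000-- ←essential
  m3: -0011,0-0-1,00-11,000--
  m7: 00-11 ←essential
  m9: 0-0-1,01-01
  m11: 0-0-1 ←essential
  m13: -1101,01-01
  m16: -0000,1-000
  m19: -0011 ←essential
  m21: 1-101 ←essential
  m24: 1-000 ←essential
  m29: -1101,1-101
  m30: 11110 ←essential
Essential: -0011, 0-0-1, 00-11, 000--, 1-000, 1-101, 11110
Petrick residual → -1101
Min cover (8 terms): b'c'de + bcd'e + a'c'e + a'b'de + a'b'c' + ac'd'e' + acd'e + abcde'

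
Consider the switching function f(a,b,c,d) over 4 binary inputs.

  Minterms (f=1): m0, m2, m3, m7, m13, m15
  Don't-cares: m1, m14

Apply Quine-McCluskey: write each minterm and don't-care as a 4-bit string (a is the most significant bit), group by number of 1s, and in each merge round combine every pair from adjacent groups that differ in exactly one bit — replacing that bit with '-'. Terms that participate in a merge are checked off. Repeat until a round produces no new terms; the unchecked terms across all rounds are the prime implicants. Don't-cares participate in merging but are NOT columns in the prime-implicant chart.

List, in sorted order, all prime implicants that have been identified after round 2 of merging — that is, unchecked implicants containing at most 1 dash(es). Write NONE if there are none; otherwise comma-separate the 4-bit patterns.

Round 0: 0000✓ 0001✓ 0010✓ 0011✓ 0111✓ 1101✓ 1110✓ 1111✓
Round 1: -111 0-11 00-0✓ 00-1✓ 000-✓ 001-✓ 11-1 111-
Round 2: 00--
PIs = {-111, 0-11, 00--, 11-1, 111-}

-111, 0-11, 11-1, 111-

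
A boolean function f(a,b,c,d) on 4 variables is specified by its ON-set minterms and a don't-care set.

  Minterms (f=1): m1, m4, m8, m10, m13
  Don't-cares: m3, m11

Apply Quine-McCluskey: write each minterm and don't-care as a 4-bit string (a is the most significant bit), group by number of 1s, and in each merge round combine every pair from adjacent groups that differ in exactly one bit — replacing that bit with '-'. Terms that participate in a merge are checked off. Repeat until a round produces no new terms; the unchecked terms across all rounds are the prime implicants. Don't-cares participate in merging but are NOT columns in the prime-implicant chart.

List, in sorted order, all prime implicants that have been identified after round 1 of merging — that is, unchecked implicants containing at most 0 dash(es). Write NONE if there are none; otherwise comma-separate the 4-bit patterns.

0100, 1101

size-2^0 implicants → 0001(✓)  0011(✓)  0100  1000(✓)  1010(✓)  1011(✓)  1101
size-2^1 implicants → -011  00-1  10-0  101-
Unchecked terms (primes): -011, 00-1, 0100, 10-0, 101-, 1101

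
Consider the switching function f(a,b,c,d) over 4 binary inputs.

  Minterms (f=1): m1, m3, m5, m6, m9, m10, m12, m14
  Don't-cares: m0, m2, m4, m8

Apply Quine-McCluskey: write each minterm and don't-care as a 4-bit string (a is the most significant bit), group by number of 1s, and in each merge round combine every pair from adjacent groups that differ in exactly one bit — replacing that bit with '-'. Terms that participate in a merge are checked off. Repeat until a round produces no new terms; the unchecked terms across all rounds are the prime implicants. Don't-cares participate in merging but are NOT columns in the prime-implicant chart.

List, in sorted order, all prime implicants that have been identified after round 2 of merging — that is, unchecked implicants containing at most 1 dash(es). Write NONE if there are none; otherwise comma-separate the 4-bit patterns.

size-2^0 implicants → 0000(✓)  0001(✓)  0010(✓)  0011(✓)  0100(✓)  0101(✓)  0110(✓)  1000(✓)  1001(✓)  1010(✓)  1100(✓)  1110(✓)
size-2^1 implicants → -000(✓)  -001(✓)  -010(✓)  -100(✓)  -110(✓)  0-00(✓)  0-01(✓)  0-10(✓)  00-0(✓)  00-1(✓)  000-(✓)  001-(✓)  01-0(✓)  010-(✓)  1-00(✓)  1-10(✓)  10-0(✓)  100-(✓)  11-0(✓)
size-2^2 implicants → --00(✓)  --10(✓)  -0-0(✓)  -00-  -1-0(✓)  0--0(✓)  0-0-  00--  1--0(✓)
size-2^3 implicants → ---0
Unchecked terms (primes): ---0, -00-, 0-0-, 00--

NONE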